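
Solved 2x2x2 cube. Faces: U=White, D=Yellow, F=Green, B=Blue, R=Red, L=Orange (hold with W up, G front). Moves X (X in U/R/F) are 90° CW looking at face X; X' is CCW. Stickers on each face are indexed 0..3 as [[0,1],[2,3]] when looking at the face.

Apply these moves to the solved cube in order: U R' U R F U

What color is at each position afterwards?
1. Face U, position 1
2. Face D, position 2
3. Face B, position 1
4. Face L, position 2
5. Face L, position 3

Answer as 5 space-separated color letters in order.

After move 1 (U): U=WWWW F=RRGG R=BBRR B=OOBB L=GGOO
After move 2 (R'): R=BRBR U=WBWO F=RWGW D=YRYG B=YOYB
After move 3 (U): U=WWOB F=BRGW R=YOBR B=GGYB L=RWOO
After move 4 (R): R=BYRO U=WROW F=BRGG D=YYYG B=BGWB
After move 5 (F): F=GBGR U=WROW R=OYWO D=RBYG L=RYOY
After move 6 (U): U=OWWR F=OYGR R=BGWO B=RYWB L=GBOY
Query 1: U[1] = W
Query 2: D[2] = Y
Query 3: B[1] = Y
Query 4: L[2] = O
Query 5: L[3] = Y

Answer: W Y Y O Y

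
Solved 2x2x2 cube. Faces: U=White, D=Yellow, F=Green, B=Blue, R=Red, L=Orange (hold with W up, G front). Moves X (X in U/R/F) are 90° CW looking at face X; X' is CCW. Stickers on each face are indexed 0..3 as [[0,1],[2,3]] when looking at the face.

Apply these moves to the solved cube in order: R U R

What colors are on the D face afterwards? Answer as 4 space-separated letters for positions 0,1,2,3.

After move 1 (R): R=RRRR U=WGWG F=GYGY D=YBYB B=WBWB
After move 2 (U): U=WWGG F=RRGY R=WBRR B=OOWB L=GYOO
After move 3 (R): R=RWRB U=WRGY F=RBGB D=YWYO B=GOWB
Query: D face = YWYO

Answer: Y W Y O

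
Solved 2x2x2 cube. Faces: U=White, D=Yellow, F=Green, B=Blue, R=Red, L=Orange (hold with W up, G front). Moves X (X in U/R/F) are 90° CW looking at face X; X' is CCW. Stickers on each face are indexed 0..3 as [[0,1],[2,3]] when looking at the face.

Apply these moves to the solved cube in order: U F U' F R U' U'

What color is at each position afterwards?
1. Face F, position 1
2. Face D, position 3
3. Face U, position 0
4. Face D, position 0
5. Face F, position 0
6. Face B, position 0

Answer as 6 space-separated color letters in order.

Answer: B W Y W O G

Derivation:
After move 1 (U): U=WWWW F=RRGG R=BBRR B=OOBB L=GGOO
After move 2 (F): F=GRGR U=WWOG R=WBWR D=RBYY L=GYOY
After move 3 (U'): U=WGWO F=GYGR R=GRWR B=WBBB L=OOOY
After move 4 (F): F=GGRY U=WGYO R=WROR D=WGYY L=OROB
After move 5 (R): R=OWRR U=WGYY F=GGRY D=WBYW B=OBGB
After move 6 (U'): U=GYWY F=ORRY R=GGRR B=OWGB L=OBOB
After move 7 (U'): U=YYGW F=OBRY R=ORRR B=GGGB L=OWOB
Query 1: F[1] = B
Query 2: D[3] = W
Query 3: U[0] = Y
Query 4: D[0] = W
Query 5: F[0] = O
Query 6: B[0] = G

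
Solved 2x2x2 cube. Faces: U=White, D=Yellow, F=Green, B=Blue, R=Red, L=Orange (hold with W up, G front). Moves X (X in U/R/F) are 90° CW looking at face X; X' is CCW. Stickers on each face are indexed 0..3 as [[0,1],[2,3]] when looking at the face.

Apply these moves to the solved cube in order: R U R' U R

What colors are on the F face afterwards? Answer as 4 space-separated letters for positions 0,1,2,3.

After move 1 (R): R=RRRR U=WGWG F=GYGY D=YBYB B=WBWB
After move 2 (U): U=WWGG F=RRGY R=WBRR B=OOWB L=GYOO
After move 3 (R'): R=BRWR U=WWGO F=RWGG D=YRYY B=BOBB
After move 4 (U): U=GWOW F=BRGG R=BOWR B=GYBB L=RWOO
After move 5 (R): R=WBRO U=GROG F=BRGY D=YBYG B=WYWB
Query: F face = BRGY

Answer: B R G Y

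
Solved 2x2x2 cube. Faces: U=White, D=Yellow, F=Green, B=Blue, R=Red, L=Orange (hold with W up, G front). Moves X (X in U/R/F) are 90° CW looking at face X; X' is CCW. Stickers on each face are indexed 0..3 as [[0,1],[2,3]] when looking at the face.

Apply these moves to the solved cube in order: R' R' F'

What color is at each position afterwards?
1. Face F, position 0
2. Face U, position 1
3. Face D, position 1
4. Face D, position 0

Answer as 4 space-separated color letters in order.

Answer: B Y O O

Derivation:
After move 1 (R'): R=RRRR U=WBWB F=GWGW D=YGYG B=YBYB
After move 2 (R'): R=RRRR U=WYWY F=GBGB D=YWYW B=GBGB
After move 3 (F'): F=BBGG U=WYRR R=WRYR D=OOYW L=OYOW
Query 1: F[0] = B
Query 2: U[1] = Y
Query 3: D[1] = O
Query 4: D[0] = O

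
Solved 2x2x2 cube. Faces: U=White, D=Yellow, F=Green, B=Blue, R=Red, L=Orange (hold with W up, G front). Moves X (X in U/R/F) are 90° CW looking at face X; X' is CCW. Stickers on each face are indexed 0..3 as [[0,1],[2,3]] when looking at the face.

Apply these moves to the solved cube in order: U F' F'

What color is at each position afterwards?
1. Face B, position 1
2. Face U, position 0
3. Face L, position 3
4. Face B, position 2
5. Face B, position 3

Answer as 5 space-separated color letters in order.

Answer: O W B B B

Derivation:
After move 1 (U): U=WWWW F=RRGG R=BBRR B=OOBB L=GGOO
After move 2 (F'): F=RGRG U=WWBR R=YBYR D=GOYY L=GWOW
After move 3 (F'): F=GGRR U=WWYY R=OBGR D=WWYY L=GROB
Query 1: B[1] = O
Query 2: U[0] = W
Query 3: L[3] = B
Query 4: B[2] = B
Query 5: B[3] = B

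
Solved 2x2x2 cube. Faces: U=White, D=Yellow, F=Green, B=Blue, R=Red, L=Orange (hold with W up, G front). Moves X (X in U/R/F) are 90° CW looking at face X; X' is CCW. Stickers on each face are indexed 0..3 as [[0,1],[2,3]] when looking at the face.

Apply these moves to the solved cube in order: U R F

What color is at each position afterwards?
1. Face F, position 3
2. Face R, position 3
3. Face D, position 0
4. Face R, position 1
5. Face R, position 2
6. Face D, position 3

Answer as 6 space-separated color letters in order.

After move 1 (U): U=WWWW F=RRGG R=BBRR B=OOBB L=GGOO
After move 2 (R): R=RBRB U=WRWG F=RYGY D=YBYO B=WOWB
After move 3 (F): F=GRYY U=WROG R=WBGB D=RRYO L=GYOB
Query 1: F[3] = Y
Query 2: R[3] = B
Query 3: D[0] = R
Query 4: R[1] = B
Query 5: R[2] = G
Query 6: D[3] = O

Answer: Y B R B G O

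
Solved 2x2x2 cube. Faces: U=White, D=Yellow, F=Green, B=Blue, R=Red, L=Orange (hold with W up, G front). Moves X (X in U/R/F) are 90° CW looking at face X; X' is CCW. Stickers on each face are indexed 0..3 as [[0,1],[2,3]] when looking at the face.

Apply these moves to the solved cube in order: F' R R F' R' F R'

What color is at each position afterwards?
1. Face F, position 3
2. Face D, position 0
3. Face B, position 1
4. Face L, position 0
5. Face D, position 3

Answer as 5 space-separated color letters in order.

After move 1 (F'): F=GGGG U=WWRR R=YRYR D=OOYY L=OWOW
After move 2 (R): R=YYRR U=WGRG F=GOGY D=OBYB B=RBWB
After move 3 (R): R=RYRY U=WORY F=GBGB D=OWYR B=GBGB
After move 4 (F'): F=BBGG U=WORR R=WYOY D=WWYR L=OYOR
After move 5 (R'): R=YYWO U=WGRG F=BOGR D=WBYG B=RBWB
After move 6 (F): F=GBRO U=WGRY R=RYGO D=WYYG L=OWOB
After move 7 (R'): R=YORG U=WWRR F=GGRY D=WBYO B=GBYB
Query 1: F[3] = Y
Query 2: D[0] = W
Query 3: B[1] = B
Query 4: L[0] = O
Query 5: D[3] = O

Answer: Y W B O O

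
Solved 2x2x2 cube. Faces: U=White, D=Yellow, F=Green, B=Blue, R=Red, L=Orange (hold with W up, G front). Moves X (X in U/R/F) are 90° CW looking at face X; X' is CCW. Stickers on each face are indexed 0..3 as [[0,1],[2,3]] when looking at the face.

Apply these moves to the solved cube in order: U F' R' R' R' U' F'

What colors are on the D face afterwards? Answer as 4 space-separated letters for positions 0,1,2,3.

After move 1 (U): U=WWWW F=RRGG R=BBRR B=OOBB L=GGOO
After move 2 (F'): F=RGRG U=WWBR R=YBYR D=GOYY L=GWOW
After move 3 (R'): R=BRYY U=WBBO F=RWRR D=GGYG B=YOOB
After move 4 (R'): R=RYBY U=WOBY F=RBRO D=GWYR B=GOGB
After move 5 (R'): R=YYRB U=WGBG F=RORY D=GBYO B=ROWB
After move 6 (U'): U=GGWB F=GWRY R=RORB B=YYWB L=ROOW
After move 7 (F'): F=WYGR U=GGRR R=BOGB D=OWYO L=RBOW
Query: D face = OWYO

Answer: O W Y O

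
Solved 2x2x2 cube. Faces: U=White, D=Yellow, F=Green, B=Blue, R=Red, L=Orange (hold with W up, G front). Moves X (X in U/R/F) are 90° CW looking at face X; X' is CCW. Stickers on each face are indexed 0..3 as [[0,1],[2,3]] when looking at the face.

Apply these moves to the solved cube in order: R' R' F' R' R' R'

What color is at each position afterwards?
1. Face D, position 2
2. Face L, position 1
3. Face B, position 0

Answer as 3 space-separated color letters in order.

After move 1 (R'): R=RRRR U=WBWB F=GWGW D=YGYG B=YBYB
After move 2 (R'): R=RRRR U=WYWY F=GBGB D=YWYW B=GBGB
After move 3 (F'): F=BBGG U=WYRR R=WRYR D=OOYW L=OYOW
After move 4 (R'): R=RRWY U=WGRG F=BYGR D=OBYG B=WBOB
After move 5 (R'): R=RYRW U=WORW F=BGGG D=OYYR B=GBBB
After move 6 (R'): R=YWRR U=WBRG F=BOGW D=OGYG B=RBYB
Query 1: D[2] = Y
Query 2: L[1] = Y
Query 3: B[0] = R

Answer: Y Y R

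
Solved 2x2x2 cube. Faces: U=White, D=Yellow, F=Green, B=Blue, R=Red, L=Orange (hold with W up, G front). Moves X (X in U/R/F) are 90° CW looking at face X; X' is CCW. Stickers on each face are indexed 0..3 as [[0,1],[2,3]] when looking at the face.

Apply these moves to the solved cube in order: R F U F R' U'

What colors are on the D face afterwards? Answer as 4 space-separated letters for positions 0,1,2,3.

Answer: G W Y R

Derivation:
After move 1 (R): R=RRRR U=WGWG F=GYGY D=YBYB B=WBWB
After move 2 (F): F=GGYY U=WGOO R=WRGR D=RRYB L=OYOB
After move 3 (U): U=OWOG F=WRYY R=WBGR B=OYWB L=GGOB
After move 4 (F): F=YWYR U=OWBG R=OBGR D=GWYB L=GROR
After move 5 (R'): R=BROG U=OWBO F=YWYG D=GWYR B=BYWB
After move 6 (U'): U=WOOB F=GRYG R=YWOG B=BRWB L=BYOR
Query: D face = GWYR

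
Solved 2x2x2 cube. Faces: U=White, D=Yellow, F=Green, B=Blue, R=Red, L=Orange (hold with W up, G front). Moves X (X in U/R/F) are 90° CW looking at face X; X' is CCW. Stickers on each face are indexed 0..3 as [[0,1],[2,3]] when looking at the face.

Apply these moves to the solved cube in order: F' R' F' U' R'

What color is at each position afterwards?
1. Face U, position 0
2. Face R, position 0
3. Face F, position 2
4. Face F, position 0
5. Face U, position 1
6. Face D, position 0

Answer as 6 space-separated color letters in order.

Answer: B R G O O W

Derivation:
After move 1 (F'): F=GGGG U=WWRR R=YRYR D=OOYY L=OWOW
After move 2 (R'): R=RRYY U=WBRB F=GWGR D=OGYG B=YBOB
After move 3 (F'): F=WRGG U=WBRY R=GROY D=WWYG L=OBOR
After move 4 (U'): U=BYWR F=OBGG R=WROY B=GROB L=YBOR
After move 5 (R'): R=RYWO U=BOWG F=OYGR D=WBYG B=GRWB
Query 1: U[0] = B
Query 2: R[0] = R
Query 3: F[2] = G
Query 4: F[0] = O
Query 5: U[1] = O
Query 6: D[0] = W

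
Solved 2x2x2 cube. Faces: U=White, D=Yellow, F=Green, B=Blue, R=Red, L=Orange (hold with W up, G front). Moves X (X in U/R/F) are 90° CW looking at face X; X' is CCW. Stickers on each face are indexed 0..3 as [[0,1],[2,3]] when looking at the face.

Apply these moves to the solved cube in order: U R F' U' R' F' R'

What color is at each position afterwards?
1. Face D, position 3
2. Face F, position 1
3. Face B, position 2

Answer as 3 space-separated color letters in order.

Answer: R W W

Derivation:
After move 1 (U): U=WWWW F=RRGG R=BBRR B=OOBB L=GGOO
After move 2 (R): R=RBRB U=WRWG F=RYGY D=YBYO B=WOWB
After move 3 (F'): F=YYRG U=WRRR R=BBYB D=GOYO L=GGOW
After move 4 (U'): U=RRWR F=GGRG R=YYYB B=BBWB L=WOOW
After move 5 (R'): R=YBYY U=RWWB F=GRRR D=GGYG B=OBOB
After move 6 (F'): F=RRGR U=RWYY R=GBGY D=OWYG L=WBOW
After move 7 (R'): R=BYGG U=ROYO F=RWGY D=ORYR B=GBWB
Query 1: D[3] = R
Query 2: F[1] = W
Query 3: B[2] = W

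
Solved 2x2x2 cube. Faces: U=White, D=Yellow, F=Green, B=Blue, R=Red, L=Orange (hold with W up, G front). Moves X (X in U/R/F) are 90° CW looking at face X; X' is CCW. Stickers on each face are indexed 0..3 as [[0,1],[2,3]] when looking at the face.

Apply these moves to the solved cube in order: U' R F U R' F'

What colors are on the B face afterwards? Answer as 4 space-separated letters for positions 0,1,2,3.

Answer: R Y R B

Derivation:
After move 1 (U'): U=WWWW F=OOGG R=GGRR B=RRBB L=BBOO
After move 2 (R): R=RGRG U=WOWG F=OYGY D=YBYR B=WRWB
After move 3 (F): F=GOYY U=WOOB R=WGGG D=RRYR L=BYOB
After move 4 (U): U=OWBO F=WGYY R=WRGG B=BYWB L=GOOB
After move 5 (R'): R=RGWG U=OWBB F=WWYO D=RGYY B=RYRB
After move 6 (F'): F=WOWY U=OWRW R=GGRG D=OBYY L=GBOB
Query: B face = RYRB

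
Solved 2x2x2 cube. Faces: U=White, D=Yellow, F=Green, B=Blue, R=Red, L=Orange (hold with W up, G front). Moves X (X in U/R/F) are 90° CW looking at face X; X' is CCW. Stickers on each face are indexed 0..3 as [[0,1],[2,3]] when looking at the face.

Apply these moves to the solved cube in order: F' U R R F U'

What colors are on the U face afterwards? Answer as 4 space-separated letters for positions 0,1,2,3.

After move 1 (F'): F=GGGG U=WWRR R=YRYR D=OOYY L=OWOW
After move 2 (U): U=RWRW F=YRGG R=BBYR B=OWBB L=GGOW
After move 3 (R): R=YBRB U=RRRG F=YOGY D=OBYO B=WWWB
After move 4 (R): R=RYBB U=RORY F=YBGO D=OWYW B=GWRB
After move 5 (F): F=GYOB U=ROWG R=RYYB D=BRYW L=GOOW
After move 6 (U'): U=OGRW F=GOOB R=GYYB B=RYRB L=GWOW
Query: U face = OGRW

Answer: O G R W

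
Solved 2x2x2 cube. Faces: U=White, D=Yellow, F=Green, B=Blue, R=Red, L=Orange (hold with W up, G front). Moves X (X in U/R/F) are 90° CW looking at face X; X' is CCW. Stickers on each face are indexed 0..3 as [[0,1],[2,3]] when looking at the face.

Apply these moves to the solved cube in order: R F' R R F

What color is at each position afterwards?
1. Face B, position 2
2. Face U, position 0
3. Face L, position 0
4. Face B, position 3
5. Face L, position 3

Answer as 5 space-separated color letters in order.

After move 1 (R): R=RRRR U=WGWG F=GYGY D=YBYB B=WBWB
After move 2 (F'): F=YYGG U=WGRR R=BRYR D=OOYB L=OGOW
After move 3 (R): R=YBRR U=WYRG F=YOGB D=OWYW B=RBGB
After move 4 (R): R=RYRB U=WORB F=YWGW D=OGYR B=GBYB
After move 5 (F): F=GYWW U=WOWG R=RYBB D=RRYR L=OOOG
Query 1: B[2] = Y
Query 2: U[0] = W
Query 3: L[0] = O
Query 4: B[3] = B
Query 5: L[3] = G

Answer: Y W O B G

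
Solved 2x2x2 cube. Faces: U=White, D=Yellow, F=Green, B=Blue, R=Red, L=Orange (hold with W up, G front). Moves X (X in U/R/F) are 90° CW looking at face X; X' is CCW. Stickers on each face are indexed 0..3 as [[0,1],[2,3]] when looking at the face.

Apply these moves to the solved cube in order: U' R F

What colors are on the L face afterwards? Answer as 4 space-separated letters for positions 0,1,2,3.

After move 1 (U'): U=WWWW F=OOGG R=GGRR B=RRBB L=BBOO
After move 2 (R): R=RGRG U=WOWG F=OYGY D=YBYR B=WRWB
After move 3 (F): F=GOYY U=WOOB R=WGGG D=RRYR L=BYOB
Query: L face = BYOB

Answer: B Y O B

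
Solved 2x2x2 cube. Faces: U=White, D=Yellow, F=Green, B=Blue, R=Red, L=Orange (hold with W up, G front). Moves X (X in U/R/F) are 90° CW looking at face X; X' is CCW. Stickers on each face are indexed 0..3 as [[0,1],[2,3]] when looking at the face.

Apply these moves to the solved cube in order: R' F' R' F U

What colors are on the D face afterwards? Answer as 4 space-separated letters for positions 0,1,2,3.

Answer: G R Y G

Derivation:
After move 1 (R'): R=RRRR U=WBWB F=GWGW D=YGYG B=YBYB
After move 2 (F'): F=WWGG U=WBRR R=GRYR D=OOYG L=OBOW
After move 3 (R'): R=RRGY U=WYRY F=WBGR D=OWYG B=GBOB
After move 4 (F): F=GWRB U=WYWB R=RRYY D=GRYG L=OOOW
After move 5 (U): U=WWBY F=RRRB R=GBYY B=OOOB L=GWOW
Query: D face = GRYG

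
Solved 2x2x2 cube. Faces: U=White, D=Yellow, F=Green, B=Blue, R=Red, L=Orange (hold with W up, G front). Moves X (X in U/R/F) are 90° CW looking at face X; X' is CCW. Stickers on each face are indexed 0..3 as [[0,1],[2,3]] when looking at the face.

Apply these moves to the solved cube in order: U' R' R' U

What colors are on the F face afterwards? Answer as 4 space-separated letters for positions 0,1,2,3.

Answer: R R G R

Derivation:
After move 1 (U'): U=WWWW F=OOGG R=GGRR B=RRBB L=BBOO
After move 2 (R'): R=GRGR U=WBWR F=OWGW D=YOYG B=YRYB
After move 3 (R'): R=RRGG U=WYWY F=OBGR D=YWYW B=GROB
After move 4 (U): U=WWYY F=RRGR R=GRGG B=BBOB L=OBOO
Query: F face = RRGR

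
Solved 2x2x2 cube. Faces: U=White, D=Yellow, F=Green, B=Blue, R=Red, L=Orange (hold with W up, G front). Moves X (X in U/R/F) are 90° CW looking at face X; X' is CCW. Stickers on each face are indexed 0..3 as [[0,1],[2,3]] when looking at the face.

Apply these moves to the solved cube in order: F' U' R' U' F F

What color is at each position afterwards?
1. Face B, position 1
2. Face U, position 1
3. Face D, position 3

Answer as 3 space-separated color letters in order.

Answer: R Y G

Derivation:
After move 1 (F'): F=GGGG U=WWRR R=YRYR D=OOYY L=OWOW
After move 2 (U'): U=WRWR F=OWGG R=GGYR B=YRBB L=BBOW
After move 3 (R'): R=GRGY U=WBWY F=ORGR D=OWYG B=YROB
After move 4 (U'): U=BYWW F=BBGR R=ORGY B=GROB L=YROW
After move 5 (F): F=GBRB U=BYWR R=WRWY D=GOYG L=YOOW
After move 6 (F): F=RGBB U=BYWO R=WRRY D=WWYG L=YGOO
Query 1: B[1] = R
Query 2: U[1] = Y
Query 3: D[3] = G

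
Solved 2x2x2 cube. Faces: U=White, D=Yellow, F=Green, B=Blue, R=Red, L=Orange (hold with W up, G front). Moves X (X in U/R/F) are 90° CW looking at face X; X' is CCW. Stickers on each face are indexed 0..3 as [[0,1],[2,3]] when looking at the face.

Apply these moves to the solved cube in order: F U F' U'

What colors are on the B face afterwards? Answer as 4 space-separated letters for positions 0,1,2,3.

After move 1 (F): F=GGGG U=WWOO R=WRWR D=RRYY L=OYOY
After move 2 (U): U=OWOW F=WRGG R=BBWR B=OYBB L=GGOY
After move 3 (F'): F=RGWG U=OWBW R=RBRR D=GYYY L=GWOO
After move 4 (U'): U=WWOB F=GWWG R=RGRR B=RBBB L=OYOO
Query: B face = RBBB

Answer: R B B B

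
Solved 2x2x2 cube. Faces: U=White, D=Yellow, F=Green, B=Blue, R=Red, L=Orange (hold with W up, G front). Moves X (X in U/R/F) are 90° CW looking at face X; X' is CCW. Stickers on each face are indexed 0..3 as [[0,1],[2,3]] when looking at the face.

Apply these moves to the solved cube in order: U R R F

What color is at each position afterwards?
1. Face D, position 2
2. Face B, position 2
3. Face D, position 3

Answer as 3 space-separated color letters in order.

Answer: Y R W

Derivation:
After move 1 (U): U=WWWW F=RRGG R=BBRR B=OOBB L=GGOO
After move 2 (R): R=RBRB U=WRWG F=RYGY D=YBYO B=WOWB
After move 3 (R): R=RRBB U=WYWY F=RBGO D=YWYW B=GORB
After move 4 (F): F=GROB U=WYOG R=WRYB D=BRYW L=GYOW
Query 1: D[2] = Y
Query 2: B[2] = R
Query 3: D[3] = W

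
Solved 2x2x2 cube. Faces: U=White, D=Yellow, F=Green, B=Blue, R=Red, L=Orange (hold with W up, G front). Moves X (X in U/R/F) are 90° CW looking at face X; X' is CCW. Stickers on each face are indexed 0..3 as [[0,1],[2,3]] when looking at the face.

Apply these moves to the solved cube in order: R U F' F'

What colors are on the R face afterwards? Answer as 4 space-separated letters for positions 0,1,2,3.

Answer: O B Y R

Derivation:
After move 1 (R): R=RRRR U=WGWG F=GYGY D=YBYB B=WBWB
After move 2 (U): U=WWGG F=RRGY R=WBRR B=OOWB L=GYOO
After move 3 (F'): F=RYRG U=WWWR R=BBYR D=YOYB L=GGOG
After move 4 (F'): F=YGRR U=WWBY R=OBYR D=GGYB L=GROW
Query: R face = OBYR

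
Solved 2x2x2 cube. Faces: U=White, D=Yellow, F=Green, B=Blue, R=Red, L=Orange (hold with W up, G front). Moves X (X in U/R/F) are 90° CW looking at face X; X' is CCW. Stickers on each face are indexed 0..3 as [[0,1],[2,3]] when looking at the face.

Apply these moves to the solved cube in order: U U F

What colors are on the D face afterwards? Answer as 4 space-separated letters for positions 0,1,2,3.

After move 1 (U): U=WWWW F=RRGG R=BBRR B=OOBB L=GGOO
After move 2 (U): U=WWWW F=BBGG R=OORR B=GGBB L=RROO
After move 3 (F): F=GBGB U=WWOR R=WOWR D=ROYY L=RYOY
Query: D face = ROYY

Answer: R O Y Y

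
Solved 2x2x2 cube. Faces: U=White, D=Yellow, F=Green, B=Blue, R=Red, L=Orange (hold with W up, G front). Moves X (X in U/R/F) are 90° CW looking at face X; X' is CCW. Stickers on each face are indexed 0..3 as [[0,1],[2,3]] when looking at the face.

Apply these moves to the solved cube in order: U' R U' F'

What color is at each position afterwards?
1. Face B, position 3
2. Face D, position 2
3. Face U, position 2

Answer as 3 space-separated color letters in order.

Answer: B Y O

Derivation:
After move 1 (U'): U=WWWW F=OOGG R=GGRR B=RRBB L=BBOO
After move 2 (R): R=RGRG U=WOWG F=OYGY D=YBYR B=WRWB
After move 3 (U'): U=OGWW F=BBGY R=OYRG B=RGWB L=WROO
After move 4 (F'): F=BYBG U=OGOR R=BYYG D=ROYR L=WWOW
Query 1: B[3] = B
Query 2: D[2] = Y
Query 3: U[2] = O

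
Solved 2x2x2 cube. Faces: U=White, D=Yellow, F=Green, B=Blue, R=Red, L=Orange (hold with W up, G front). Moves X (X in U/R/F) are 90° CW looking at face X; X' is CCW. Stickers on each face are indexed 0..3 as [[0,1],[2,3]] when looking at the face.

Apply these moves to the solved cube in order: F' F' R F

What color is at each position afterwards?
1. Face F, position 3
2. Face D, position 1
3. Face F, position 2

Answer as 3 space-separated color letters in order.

After move 1 (F'): F=GGGG U=WWRR R=YRYR D=OOYY L=OWOW
After move 2 (F'): F=GGGG U=WWYY R=OROR D=WWYY L=OROR
After move 3 (R): R=OORR U=WGYG F=GWGY D=WBYB B=YBWB
After move 4 (F): F=GGYW U=WGRR R=YOGR D=ROYB L=OWOB
Query 1: F[3] = W
Query 2: D[1] = O
Query 3: F[2] = Y

Answer: W O Y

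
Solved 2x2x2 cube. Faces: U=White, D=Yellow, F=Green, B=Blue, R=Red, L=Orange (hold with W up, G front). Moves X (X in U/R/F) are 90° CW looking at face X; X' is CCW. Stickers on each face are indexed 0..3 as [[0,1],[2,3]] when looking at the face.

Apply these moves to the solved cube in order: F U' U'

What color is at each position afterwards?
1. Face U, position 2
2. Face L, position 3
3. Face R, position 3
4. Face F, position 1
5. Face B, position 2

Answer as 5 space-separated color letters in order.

After move 1 (F): F=GGGG U=WWOO R=WRWR D=RRYY L=OYOY
After move 2 (U'): U=WOWO F=OYGG R=GGWR B=WRBB L=BBOY
After move 3 (U'): U=OOWW F=BBGG R=OYWR B=GGBB L=WROY
Query 1: U[2] = W
Query 2: L[3] = Y
Query 3: R[3] = R
Query 4: F[1] = B
Query 5: B[2] = B

Answer: W Y R B B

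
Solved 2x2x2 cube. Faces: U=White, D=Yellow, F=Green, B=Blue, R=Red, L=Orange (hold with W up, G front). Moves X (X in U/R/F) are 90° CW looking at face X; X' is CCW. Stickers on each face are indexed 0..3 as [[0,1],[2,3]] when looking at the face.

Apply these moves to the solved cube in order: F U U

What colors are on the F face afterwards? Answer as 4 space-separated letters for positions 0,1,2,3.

After move 1 (F): F=GGGG U=WWOO R=WRWR D=RRYY L=OYOY
After move 2 (U): U=OWOW F=WRGG R=BBWR B=OYBB L=GGOY
After move 3 (U): U=OOWW F=BBGG R=OYWR B=GGBB L=WROY
Query: F face = BBGG

Answer: B B G G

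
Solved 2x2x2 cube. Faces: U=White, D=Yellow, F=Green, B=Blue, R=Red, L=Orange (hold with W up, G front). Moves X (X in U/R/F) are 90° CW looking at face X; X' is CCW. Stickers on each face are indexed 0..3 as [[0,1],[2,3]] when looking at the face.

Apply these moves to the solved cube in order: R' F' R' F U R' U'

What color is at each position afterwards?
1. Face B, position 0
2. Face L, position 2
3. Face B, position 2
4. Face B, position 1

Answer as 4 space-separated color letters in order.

After move 1 (R'): R=RRRR U=WBWB F=GWGW D=YGYG B=YBYB
After move 2 (F'): F=WWGG U=WBRR R=GRYR D=OOYG L=OBOW
After move 3 (R'): R=RRGY U=WYRY F=WBGR D=OWYG B=GBOB
After move 4 (F): F=GWRB U=WYWB R=RRYY D=GRYG L=OOOW
After move 5 (U): U=WWBY F=RRRB R=GBYY B=OOOB L=GWOW
After move 6 (R'): R=BYGY U=WOBO F=RWRY D=GRYB B=GORB
After move 7 (U'): U=OOWB F=GWRY R=RWGY B=BYRB L=GOOW
Query 1: B[0] = B
Query 2: L[2] = O
Query 3: B[2] = R
Query 4: B[1] = Y

Answer: B O R Y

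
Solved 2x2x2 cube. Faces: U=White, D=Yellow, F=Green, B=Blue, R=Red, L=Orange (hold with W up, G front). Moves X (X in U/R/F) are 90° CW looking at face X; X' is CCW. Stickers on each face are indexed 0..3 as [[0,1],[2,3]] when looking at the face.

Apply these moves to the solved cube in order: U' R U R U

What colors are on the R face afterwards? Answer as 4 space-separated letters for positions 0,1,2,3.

After move 1 (U'): U=WWWW F=OOGG R=GGRR B=RRBB L=BBOO
After move 2 (R): R=RGRG U=WOWG F=OYGY D=YBYR B=WRWB
After move 3 (U): U=WWGO F=RGGY R=WRRG B=BBWB L=OYOO
After move 4 (R): R=RWGR U=WGGY F=RBGR D=YWYB B=OBWB
After move 5 (U): U=GWYG F=RWGR R=OBGR B=OYWB L=RBOO
Query: R face = OBGR

Answer: O B G R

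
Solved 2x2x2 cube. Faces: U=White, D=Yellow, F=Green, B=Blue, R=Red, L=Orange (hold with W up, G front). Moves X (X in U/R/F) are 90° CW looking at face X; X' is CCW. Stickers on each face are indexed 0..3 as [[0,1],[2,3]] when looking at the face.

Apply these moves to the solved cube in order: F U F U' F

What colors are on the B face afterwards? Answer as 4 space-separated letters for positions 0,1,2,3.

Answer: O B B B

Derivation:
After move 1 (F): F=GGGG U=WWOO R=WRWR D=RRYY L=OYOY
After move 2 (U): U=OWOW F=WRGG R=BBWR B=OYBB L=GGOY
After move 3 (F): F=GWGR U=OWYG R=OBWR D=WBYY L=GROR
After move 4 (U'): U=WGOY F=GRGR R=GWWR B=OBBB L=OYOR
After move 5 (F): F=GGRR U=WGRY R=OWYR D=WGYY L=OWOB
Query: B face = OBBB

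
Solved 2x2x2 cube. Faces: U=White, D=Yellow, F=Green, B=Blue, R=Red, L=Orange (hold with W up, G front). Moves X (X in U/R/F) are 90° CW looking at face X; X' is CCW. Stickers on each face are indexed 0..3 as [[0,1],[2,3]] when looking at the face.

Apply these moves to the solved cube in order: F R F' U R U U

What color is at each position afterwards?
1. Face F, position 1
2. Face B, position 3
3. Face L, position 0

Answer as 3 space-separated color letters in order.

Answer: G B R

Derivation:
After move 1 (F): F=GGGG U=WWOO R=WRWR D=RRYY L=OYOY
After move 2 (R): R=WWRR U=WGOG F=GRGY D=RBYB B=OBWB
After move 3 (F'): F=RYGG U=WGWR R=BWRR D=YYYB L=OGOO
After move 4 (U): U=WWRG F=BWGG R=OBRR B=OGWB L=RYOO
After move 5 (R): R=RORB U=WWRG F=BYGB D=YWYO B=GGWB
After move 6 (U): U=RWGW F=ROGB R=GGRB B=RYWB L=BYOO
After move 7 (U): U=GRWW F=GGGB R=RYRB B=BYWB L=ROOO
Query 1: F[1] = G
Query 2: B[3] = B
Query 3: L[0] = R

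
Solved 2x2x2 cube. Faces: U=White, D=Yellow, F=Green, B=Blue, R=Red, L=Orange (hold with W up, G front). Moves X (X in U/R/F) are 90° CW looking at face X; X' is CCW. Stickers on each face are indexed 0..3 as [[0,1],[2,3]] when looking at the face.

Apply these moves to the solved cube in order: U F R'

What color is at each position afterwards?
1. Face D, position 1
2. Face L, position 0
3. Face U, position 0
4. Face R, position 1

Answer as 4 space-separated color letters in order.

After move 1 (U): U=WWWW F=RRGG R=BBRR B=OOBB L=GGOO
After move 2 (F): F=GRGR U=WWOG R=WBWR D=RBYY L=GYOY
After move 3 (R'): R=BRWW U=WBOO F=GWGG D=RRYR B=YOBB
Query 1: D[1] = R
Query 2: L[0] = G
Query 3: U[0] = W
Query 4: R[1] = R

Answer: R G W R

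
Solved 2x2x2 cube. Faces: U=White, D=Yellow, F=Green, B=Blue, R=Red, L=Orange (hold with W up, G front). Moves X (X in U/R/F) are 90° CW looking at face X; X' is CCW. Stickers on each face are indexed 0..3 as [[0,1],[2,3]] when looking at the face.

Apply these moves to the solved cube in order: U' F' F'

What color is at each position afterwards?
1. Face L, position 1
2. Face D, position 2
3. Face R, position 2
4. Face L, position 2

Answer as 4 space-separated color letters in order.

Answer: R Y B O

Derivation:
After move 1 (U'): U=WWWW F=OOGG R=GGRR B=RRBB L=BBOO
After move 2 (F'): F=OGOG U=WWGR R=YGYR D=BOYY L=BWOW
After move 3 (F'): F=GGOO U=WWYY R=OGBR D=WWYY L=BROG
Query 1: L[1] = R
Query 2: D[2] = Y
Query 3: R[2] = B
Query 4: L[2] = O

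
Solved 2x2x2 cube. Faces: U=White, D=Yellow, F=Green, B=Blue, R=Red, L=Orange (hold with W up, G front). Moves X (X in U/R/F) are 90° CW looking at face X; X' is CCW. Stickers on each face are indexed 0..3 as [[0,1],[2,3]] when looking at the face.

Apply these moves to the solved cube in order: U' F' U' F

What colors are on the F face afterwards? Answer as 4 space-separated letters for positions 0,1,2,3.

After move 1 (U'): U=WWWW F=OOGG R=GGRR B=RRBB L=BBOO
After move 2 (F'): F=OGOG U=WWGR R=YGYR D=BOYY L=BWOW
After move 3 (U'): U=WRWG F=BWOG R=OGYR B=YGBB L=RROW
After move 4 (F): F=OBGW U=WRWR R=WGGR D=YOYY L=RBOO
Query: F face = OBGW

Answer: O B G W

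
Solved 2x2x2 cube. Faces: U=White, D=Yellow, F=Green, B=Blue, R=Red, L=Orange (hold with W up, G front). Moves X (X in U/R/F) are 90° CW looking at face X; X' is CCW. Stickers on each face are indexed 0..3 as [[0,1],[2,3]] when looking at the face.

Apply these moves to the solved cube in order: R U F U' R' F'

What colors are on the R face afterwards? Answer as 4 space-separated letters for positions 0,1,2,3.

After move 1 (R): R=RRRR U=WGWG F=GYGY D=YBYB B=WBWB
After move 2 (U): U=WWGG F=RRGY R=WBRR B=OOWB L=GYOO
After move 3 (F): F=GRYR U=WWOY R=GBGR D=RWYB L=GYOB
After move 4 (U'): U=WYWO F=GYYR R=GRGR B=GBWB L=OOOB
After move 5 (R'): R=RRGG U=WWWG F=GYYO D=RYYR B=BBWB
After move 6 (F'): F=YOGY U=WWRG R=YRRG D=OBYR L=OGOW
Query: R face = YRRG

Answer: Y R R G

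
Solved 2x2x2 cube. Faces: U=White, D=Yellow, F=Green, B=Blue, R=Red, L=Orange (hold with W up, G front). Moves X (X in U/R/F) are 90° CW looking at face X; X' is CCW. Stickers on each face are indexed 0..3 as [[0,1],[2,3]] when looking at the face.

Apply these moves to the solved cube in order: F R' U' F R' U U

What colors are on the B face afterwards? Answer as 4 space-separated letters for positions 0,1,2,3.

Answer: G B G B

Derivation:
After move 1 (F): F=GGGG U=WWOO R=WRWR D=RRYY L=OYOY
After move 2 (R'): R=RRWW U=WBOB F=GWGO D=RGYG B=YBRB
After move 3 (U'): U=BBWO F=OYGO R=GWWW B=RRRB L=YBOY
After move 4 (F): F=GOOY U=BBYB R=WWOW D=WGYG L=YROG
After move 5 (R'): R=WWWO U=BRYR F=GBOB D=WOYY B=GRGB
After move 6 (U): U=YBRR F=WWOB R=GRWO B=YRGB L=GBOG
After move 7 (U): U=RYRB F=GROB R=YRWO B=GBGB L=WWOG
Query: B face = GBGB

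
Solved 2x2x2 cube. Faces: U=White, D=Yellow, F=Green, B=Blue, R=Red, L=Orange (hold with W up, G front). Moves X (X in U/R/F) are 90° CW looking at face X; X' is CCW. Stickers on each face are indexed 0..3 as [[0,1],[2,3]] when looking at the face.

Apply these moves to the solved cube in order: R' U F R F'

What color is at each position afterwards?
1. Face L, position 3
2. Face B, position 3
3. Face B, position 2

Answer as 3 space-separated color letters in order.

After move 1 (R'): R=RRRR U=WBWB F=GWGW D=YGYG B=YBYB
After move 2 (U): U=WWBB F=RRGW R=YBRR B=OOYB L=GWOO
After move 3 (F): F=GRWR U=WWOW R=BBBR D=RYYG L=GYOG
After move 4 (R): R=BBRB U=WROR F=GYWG D=RYYO B=WOWB
After move 5 (F'): F=YGGW U=WRBR R=YBRB D=YGYO L=GROO
Query 1: L[3] = O
Query 2: B[3] = B
Query 3: B[2] = W

Answer: O B W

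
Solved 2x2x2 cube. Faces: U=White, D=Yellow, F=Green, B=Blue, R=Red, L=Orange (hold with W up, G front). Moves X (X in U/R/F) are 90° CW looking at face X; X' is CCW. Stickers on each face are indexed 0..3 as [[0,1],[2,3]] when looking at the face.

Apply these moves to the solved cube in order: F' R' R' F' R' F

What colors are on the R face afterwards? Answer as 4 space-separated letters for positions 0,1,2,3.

Answer: R Y G O

Derivation:
After move 1 (F'): F=GGGG U=WWRR R=YRYR D=OOYY L=OWOW
After move 2 (R'): R=RRYY U=WBRB F=GWGR D=OGYG B=YBOB
After move 3 (R'): R=RYRY U=WORY F=GBGB D=OWYR B=GBGB
After move 4 (F'): F=BBGG U=WORR R=WYOY D=WWYR L=OYOR
After move 5 (R'): R=YYWO U=WGRG F=BOGR D=WBYG B=RBWB
After move 6 (F): F=GBRO U=WGRY R=RYGO D=WYYG L=OWOB
Query: R face = RYGO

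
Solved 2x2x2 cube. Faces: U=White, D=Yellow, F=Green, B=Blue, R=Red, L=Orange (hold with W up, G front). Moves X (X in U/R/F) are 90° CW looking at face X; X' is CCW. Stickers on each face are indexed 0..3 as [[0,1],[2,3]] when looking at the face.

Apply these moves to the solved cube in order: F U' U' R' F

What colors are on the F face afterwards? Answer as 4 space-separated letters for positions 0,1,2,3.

Answer: G B W O

Derivation:
After move 1 (F): F=GGGG U=WWOO R=WRWR D=RRYY L=OYOY
After move 2 (U'): U=WOWO F=OYGG R=GGWR B=WRBB L=BBOY
After move 3 (U'): U=OOWW F=BBGG R=OYWR B=GGBB L=WROY
After move 4 (R'): R=YROW U=OBWG F=BOGW D=RBYG B=YGRB
After move 5 (F): F=GBWO U=OBYR R=WRGW D=OYYG L=WROB
Query: F face = GBWO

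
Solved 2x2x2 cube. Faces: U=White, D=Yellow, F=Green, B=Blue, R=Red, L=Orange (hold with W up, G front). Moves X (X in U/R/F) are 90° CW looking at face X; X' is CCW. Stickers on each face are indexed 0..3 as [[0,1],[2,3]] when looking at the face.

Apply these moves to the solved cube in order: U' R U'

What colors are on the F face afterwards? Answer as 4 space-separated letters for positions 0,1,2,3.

After move 1 (U'): U=WWWW F=OOGG R=GGRR B=RRBB L=BBOO
After move 2 (R): R=RGRG U=WOWG F=OYGY D=YBYR B=WRWB
After move 3 (U'): U=OGWW F=BBGY R=OYRG B=RGWB L=WROO
Query: F face = BBGY

Answer: B B G Y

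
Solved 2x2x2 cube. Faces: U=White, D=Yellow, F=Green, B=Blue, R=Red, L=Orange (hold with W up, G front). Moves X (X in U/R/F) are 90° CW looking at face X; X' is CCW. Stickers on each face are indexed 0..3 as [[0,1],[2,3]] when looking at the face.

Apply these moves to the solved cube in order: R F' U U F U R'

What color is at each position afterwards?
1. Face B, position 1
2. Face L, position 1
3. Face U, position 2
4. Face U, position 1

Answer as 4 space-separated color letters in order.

Answer: O W R W

Derivation:
After move 1 (R): R=RRRR U=WGWG F=GYGY D=YBYB B=WBWB
After move 2 (F'): F=YYGG U=WGRR R=BRYR D=OOYB L=OGOW
After move 3 (U): U=RWRG F=BRGG R=WBYR B=OGWB L=YYOW
After move 4 (U): U=RRGW F=WBGG R=OGYR B=YYWB L=BROW
After move 5 (F): F=GWGB U=RRWR R=GGWR D=YOYB L=BOOO
After move 6 (U): U=WRRR F=GGGB R=YYWR B=BOWB L=GWOO
After move 7 (R'): R=YRYW U=WWRB F=GRGR D=YGYB B=BOOB
Query 1: B[1] = O
Query 2: L[1] = W
Query 3: U[2] = R
Query 4: U[1] = W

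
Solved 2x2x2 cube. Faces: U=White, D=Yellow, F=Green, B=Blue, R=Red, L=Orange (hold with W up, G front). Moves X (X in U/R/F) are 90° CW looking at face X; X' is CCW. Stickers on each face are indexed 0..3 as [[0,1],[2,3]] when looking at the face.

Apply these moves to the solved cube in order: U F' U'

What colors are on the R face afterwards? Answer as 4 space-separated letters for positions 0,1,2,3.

Answer: R G Y R

Derivation:
After move 1 (U): U=WWWW F=RRGG R=BBRR B=OOBB L=GGOO
After move 2 (F'): F=RGRG U=WWBR R=YBYR D=GOYY L=GWOW
After move 3 (U'): U=WRWB F=GWRG R=RGYR B=YBBB L=OOOW
Query: R face = RGYR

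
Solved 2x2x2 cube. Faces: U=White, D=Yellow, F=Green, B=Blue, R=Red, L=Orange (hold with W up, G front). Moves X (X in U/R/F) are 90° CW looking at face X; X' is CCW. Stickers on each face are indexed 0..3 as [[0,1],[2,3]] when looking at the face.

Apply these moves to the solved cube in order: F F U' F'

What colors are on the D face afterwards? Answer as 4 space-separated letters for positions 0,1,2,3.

Answer: B R Y Y

Derivation:
After move 1 (F): F=GGGG U=WWOO R=WRWR D=RRYY L=OYOY
After move 2 (F): F=GGGG U=WWYY R=OROR D=WWYY L=OROR
After move 3 (U'): U=WYWY F=ORGG R=GGOR B=ORBB L=BBOR
After move 4 (F'): F=RGOG U=WYGO R=WGWR D=BRYY L=BYOW
Query: D face = BRYY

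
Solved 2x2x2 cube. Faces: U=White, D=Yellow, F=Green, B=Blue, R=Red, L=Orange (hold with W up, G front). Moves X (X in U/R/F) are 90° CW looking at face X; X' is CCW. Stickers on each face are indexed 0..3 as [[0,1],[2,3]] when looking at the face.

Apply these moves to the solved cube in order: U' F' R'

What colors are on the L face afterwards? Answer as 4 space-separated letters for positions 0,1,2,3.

After move 1 (U'): U=WWWW F=OOGG R=GGRR B=RRBB L=BBOO
After move 2 (F'): F=OGOG U=WWGR R=YGYR D=BOYY L=BWOW
After move 3 (R'): R=GRYY U=WBGR F=OWOR D=BGYG B=YROB
Query: L face = BWOW

Answer: B W O W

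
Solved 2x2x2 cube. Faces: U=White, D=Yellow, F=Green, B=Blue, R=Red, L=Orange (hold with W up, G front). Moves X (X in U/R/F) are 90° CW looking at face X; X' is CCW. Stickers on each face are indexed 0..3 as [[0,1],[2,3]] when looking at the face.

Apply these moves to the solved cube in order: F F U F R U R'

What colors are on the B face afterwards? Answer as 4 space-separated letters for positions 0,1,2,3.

After move 1 (F): F=GGGG U=WWOO R=WRWR D=RRYY L=OYOY
After move 2 (F): F=GGGG U=WWYY R=OROR D=WWYY L=OROR
After move 3 (U): U=YWYW F=ORGG R=BBOR B=ORBB L=GGOR
After move 4 (F): F=GOGR U=YWRG R=YBWR D=OBYY L=GWOW
After move 5 (R): R=WYRB U=YORR F=GBGY D=OBYO B=GRWB
After move 6 (U): U=RYRO F=WYGY R=GRRB B=GWWB L=GBOW
After move 7 (R'): R=RBGR U=RWRG F=WYGO D=OYYY B=OWBB
Query: B face = OWBB

Answer: O W B B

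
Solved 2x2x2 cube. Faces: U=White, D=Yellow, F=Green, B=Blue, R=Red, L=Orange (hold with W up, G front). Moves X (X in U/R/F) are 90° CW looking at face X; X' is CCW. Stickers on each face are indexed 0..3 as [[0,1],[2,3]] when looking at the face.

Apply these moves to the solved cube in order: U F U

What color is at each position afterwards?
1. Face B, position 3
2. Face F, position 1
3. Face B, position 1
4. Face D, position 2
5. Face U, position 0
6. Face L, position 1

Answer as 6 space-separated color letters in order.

Answer: B B Y Y O R

Derivation:
After move 1 (U): U=WWWW F=RRGG R=BBRR B=OOBB L=GGOO
After move 2 (F): F=GRGR U=WWOG R=WBWR D=RBYY L=GYOY
After move 3 (U): U=OWGW F=WBGR R=OOWR B=GYBB L=GROY
Query 1: B[3] = B
Query 2: F[1] = B
Query 3: B[1] = Y
Query 4: D[2] = Y
Query 5: U[0] = O
Query 6: L[1] = R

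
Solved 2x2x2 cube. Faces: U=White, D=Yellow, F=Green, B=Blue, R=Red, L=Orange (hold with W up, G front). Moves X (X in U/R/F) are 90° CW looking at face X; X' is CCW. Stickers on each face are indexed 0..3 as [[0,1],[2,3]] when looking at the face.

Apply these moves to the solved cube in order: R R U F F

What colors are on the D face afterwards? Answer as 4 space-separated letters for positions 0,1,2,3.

Answer: Y Y Y W

Derivation:
After move 1 (R): R=RRRR U=WGWG F=GYGY D=YBYB B=WBWB
After move 2 (R): R=RRRR U=WYWY F=GBGB D=YWYW B=GBGB
After move 3 (U): U=WWYY F=RRGB R=GBRR B=OOGB L=GBOO
After move 4 (F): F=GRBR U=WWOB R=YBYR D=RGYW L=GYOW
After move 5 (F): F=BGRR U=WWWY R=OBBR D=YYYW L=GROG
Query: D face = YYYW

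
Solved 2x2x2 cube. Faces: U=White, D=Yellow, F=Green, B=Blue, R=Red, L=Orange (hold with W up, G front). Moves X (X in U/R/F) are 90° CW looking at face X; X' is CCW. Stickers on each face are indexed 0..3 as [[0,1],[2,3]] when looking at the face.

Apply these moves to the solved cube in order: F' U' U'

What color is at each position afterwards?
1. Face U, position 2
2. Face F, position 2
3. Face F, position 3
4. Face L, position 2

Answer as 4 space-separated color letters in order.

Answer: W G G O

Derivation:
After move 1 (F'): F=GGGG U=WWRR R=YRYR D=OOYY L=OWOW
After move 2 (U'): U=WRWR F=OWGG R=GGYR B=YRBB L=BBOW
After move 3 (U'): U=RRWW F=BBGG R=OWYR B=GGBB L=YROW
Query 1: U[2] = W
Query 2: F[2] = G
Query 3: F[3] = G
Query 4: L[2] = O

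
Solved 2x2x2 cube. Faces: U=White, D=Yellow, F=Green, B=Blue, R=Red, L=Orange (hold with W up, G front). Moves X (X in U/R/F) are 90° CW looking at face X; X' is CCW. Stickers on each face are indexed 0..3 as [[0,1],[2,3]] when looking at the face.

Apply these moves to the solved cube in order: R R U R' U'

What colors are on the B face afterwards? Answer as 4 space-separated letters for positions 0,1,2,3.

Answer: B R W B

Derivation:
After move 1 (R): R=RRRR U=WGWG F=GYGY D=YBYB B=WBWB
After move 2 (R): R=RRRR U=WYWY F=GBGB D=YWYW B=GBGB
After move 3 (U): U=WWYY F=RRGB R=GBRR B=OOGB L=GBOO
After move 4 (R'): R=BRGR U=WGYO F=RWGY D=YRYB B=WOWB
After move 5 (U'): U=GOWY F=GBGY R=RWGR B=BRWB L=WOOO
Query: B face = BRWB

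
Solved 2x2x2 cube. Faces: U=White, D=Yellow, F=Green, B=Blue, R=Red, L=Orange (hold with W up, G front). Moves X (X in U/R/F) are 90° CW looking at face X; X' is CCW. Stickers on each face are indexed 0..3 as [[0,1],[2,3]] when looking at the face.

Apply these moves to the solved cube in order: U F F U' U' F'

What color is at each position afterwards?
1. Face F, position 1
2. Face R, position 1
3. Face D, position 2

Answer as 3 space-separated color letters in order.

After move 1 (U): U=WWWW F=RRGG R=BBRR B=OOBB L=GGOO
After move 2 (F): F=GRGR U=WWOG R=WBWR D=RBYY L=GYOY
After move 3 (F): F=GGRR U=WWYY R=OBGR D=WWYY L=GROB
After move 4 (U'): U=WYWY F=GRRR R=GGGR B=OBBB L=OOOB
After move 5 (U'): U=YYWW F=OORR R=GRGR B=GGBB L=OBOB
After move 6 (F'): F=OROR U=YYGG R=WRWR D=BBYY L=OWOW
Query 1: F[1] = R
Query 2: R[1] = R
Query 3: D[2] = Y

Answer: R R Y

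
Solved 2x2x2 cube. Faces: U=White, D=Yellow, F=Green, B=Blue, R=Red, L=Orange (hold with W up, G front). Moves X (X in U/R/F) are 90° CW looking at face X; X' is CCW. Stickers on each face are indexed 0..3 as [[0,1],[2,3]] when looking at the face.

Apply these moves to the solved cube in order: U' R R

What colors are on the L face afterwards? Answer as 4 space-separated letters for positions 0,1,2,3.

After move 1 (U'): U=WWWW F=OOGG R=GGRR B=RRBB L=BBOO
After move 2 (R): R=RGRG U=WOWG F=OYGY D=YBYR B=WRWB
After move 3 (R): R=RRGG U=WYWY F=OBGR D=YWYW B=GROB
Query: L face = BBOO

Answer: B B O O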